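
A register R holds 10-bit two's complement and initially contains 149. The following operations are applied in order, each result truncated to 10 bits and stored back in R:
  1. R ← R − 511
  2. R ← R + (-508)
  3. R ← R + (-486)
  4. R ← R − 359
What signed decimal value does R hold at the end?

Start: R = 149 = 0010010101.
R = 149 − 511 = -362 = 1010010110
R = -362 + (-508) = -870; wraps to 154 = 0010011010
R = 154 + (-486) = -332 = 1010110100
R = -332 − 359 = -691; wraps to 333 = 0101001101

333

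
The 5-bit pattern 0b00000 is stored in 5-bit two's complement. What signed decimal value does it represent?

0

MSB is 0, so the value is non-negative: 00000 = 0.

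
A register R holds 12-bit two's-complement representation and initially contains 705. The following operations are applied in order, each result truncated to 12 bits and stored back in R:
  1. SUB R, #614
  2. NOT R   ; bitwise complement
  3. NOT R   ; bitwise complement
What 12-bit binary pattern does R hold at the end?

000001011011

Start: R = 705 = 001011000001.
R = 705 − 614 = 91 = 000001011011
R = NOT 000001011011 = 111110100100 = -92
R = NOT 111110100100 = 000001011011 = 91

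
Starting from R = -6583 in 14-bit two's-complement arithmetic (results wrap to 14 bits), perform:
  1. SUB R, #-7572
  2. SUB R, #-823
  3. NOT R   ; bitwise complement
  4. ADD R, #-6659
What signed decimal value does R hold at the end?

Start: R = -6583 = 10011001001001.
R = -6583 − (-7572) = 989 = 00001111011101
R = 989 − (-823) = 1812 = 00011100010100
R = NOT 00011100010100 = 11100011101011 = -1813
R = -1813 + (-6659) = -8472; wraps to 7912 = 01111011101000

7912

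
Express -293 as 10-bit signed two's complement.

|-293| = 293 = 0100100101 in 10 bits.
Invert the bits: 1011011010. Add 1: 1011011011.

1011011011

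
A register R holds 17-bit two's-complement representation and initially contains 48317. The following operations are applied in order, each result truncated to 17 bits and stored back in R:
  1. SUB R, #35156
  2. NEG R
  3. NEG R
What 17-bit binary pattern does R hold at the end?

Start: R = 48317 = 01011110010111101.
R = 48317 − 35156 = 13161 = 00011001101101001
R = −(13161) = -13161 = 11100110010010111
R = −(-13161) = 13161 = 00011001101101001

00011001101101001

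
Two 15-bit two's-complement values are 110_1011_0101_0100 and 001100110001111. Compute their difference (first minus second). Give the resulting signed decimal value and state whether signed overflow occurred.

-11835; no overflow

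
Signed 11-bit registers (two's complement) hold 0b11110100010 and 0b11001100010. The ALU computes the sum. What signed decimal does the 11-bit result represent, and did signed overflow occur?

-508; no overflow

0b11110100010 → 11110100010 = -94 (signed)
0b11001100010 → 11001100010 = -414 (signed)
  11110100010
+ 11001100010
= 11000000100  (discard carry-out 1)
Result 11000000100: MSB = 1 → 1540 − 2048 = -508.
Both addends are negative and so is the stored result: no signed overflow.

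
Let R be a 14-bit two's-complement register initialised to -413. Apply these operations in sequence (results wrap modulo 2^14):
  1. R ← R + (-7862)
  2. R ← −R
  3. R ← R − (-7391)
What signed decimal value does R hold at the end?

-718

Start: R = -413 = 11111001100011.
R = -413 + (-7862) = -8275; wraps to 8109 = 01111110101101
R = −(8109) = -8109 = 10000001010011
R = -8109 − (-7391) = -718 = 11110100110010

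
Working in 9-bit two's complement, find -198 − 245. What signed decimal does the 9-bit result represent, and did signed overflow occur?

69; overflow

-198 → 100111010
245 → 011110101
Subtract via negate-and-add: invert 011110101 + 1 = 100001011 (i.e. -245).
  100111010
+ 100001011
= 001000101  (discard carry-out 1)
Result 001000101: MSB = 0 → value 69.
Both addends (after negating the subtrahend) are negative but the stored result is non-negative: signed overflow. The true value -198 − 245 = -443 lies outside [-256, 255].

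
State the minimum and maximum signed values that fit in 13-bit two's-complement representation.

Minimum: −2^12 = -4096.
Maximum: 2^12 − 1 = 4095.

min = -4096, max = 4095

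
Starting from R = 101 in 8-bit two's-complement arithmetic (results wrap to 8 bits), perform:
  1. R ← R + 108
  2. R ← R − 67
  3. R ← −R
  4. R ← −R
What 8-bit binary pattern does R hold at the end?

10001110

Start: R = 101 = 01100101.
R = 101 + 108 = 209; wraps to -47 = 11010001
R = -47 − 67 = -114 = 10001110
R = −(-114) = 114 = 01110010
R = −(114) = -114 = 10001110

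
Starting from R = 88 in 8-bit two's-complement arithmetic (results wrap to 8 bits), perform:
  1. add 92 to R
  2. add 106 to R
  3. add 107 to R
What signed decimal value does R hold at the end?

-119

Start: R = 88 = 01011000.
R = 88 + 92 = 180; wraps to -76 = 10110100
R = -76 + 106 = 30 = 00011110
R = 30 + 107 = 137; wraps to -119 = 10001001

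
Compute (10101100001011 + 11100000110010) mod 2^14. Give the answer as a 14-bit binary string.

10001100111101

  10101100001011
+ 11100000110010
= 10001100111101  (discard carry-out 1)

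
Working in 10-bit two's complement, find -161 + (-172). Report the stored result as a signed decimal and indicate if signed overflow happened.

-333; no overflow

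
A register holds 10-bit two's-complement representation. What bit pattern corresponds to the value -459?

|-459| = 459 = 0111001011 in 10 bits.
Invert the bits: 1000110100. Add 1: 1000110101.

1000110101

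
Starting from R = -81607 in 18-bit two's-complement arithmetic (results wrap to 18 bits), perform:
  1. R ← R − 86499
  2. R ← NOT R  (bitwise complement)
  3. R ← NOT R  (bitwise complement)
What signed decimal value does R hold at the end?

Start: R = -81607 = 101100000100111001.
R = -81607 − 86499 = -168106; wraps to 94038 = 010110111101010110
R = NOT 010110111101010110 = 101001000010101001 = -94039
R = NOT 101001000010101001 = 010110111101010110 = 94038

94038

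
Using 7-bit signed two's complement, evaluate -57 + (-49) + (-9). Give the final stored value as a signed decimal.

13

-57 + (-49) = -106 → wraps to 22 (0010110)
22 + (-9) = 13 (0001101)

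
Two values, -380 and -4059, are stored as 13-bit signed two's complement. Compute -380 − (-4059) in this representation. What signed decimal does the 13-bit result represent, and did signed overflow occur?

-380 → 1111010000100
-4059 → 1000000100101
Subtract via negate-and-add: invert 1000000100101 + 1 = 0111111011011 (i.e. 4059).
  1111010000100
+ 0111111011011
= 0111001011111  (discard carry-out 1)
Result 0111001011111: MSB = 0 → value 3679.
Addends (after negating the subtrahend) have opposite signs, so signed overflow cannot occur.

3679; no overflow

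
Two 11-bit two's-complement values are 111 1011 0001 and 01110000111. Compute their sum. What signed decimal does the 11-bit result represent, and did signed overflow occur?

111 1011 0001 → 11110110001 = -79 (signed)
01110000111 = 903 (signed)
  11110110001
+ 01110000111
= 01100111000  (discard carry-out 1)
Result 01100111000: MSB = 0 → value 824.
Addends have opposite signs, so signed overflow cannot occur.

824; no overflow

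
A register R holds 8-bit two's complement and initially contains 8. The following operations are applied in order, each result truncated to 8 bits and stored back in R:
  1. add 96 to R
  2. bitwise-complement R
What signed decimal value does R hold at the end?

-105

Start: R = 8 = 00001000.
R = 8 + 96 = 104 = 01101000
R = NOT 01101000 = 10010111 = -105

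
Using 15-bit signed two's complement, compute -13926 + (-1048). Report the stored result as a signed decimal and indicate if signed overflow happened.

-13926 → 100100110011010
-1048 → 111101111101000
  100100110011010
+ 111101111101000
= 100010110000010  (discard carry-out 1)
Result 100010110000010: MSB = 1 → 17794 − 32768 = -14974.
Both addends are negative and so is the stored result: no signed overflow.

-14974; no overflow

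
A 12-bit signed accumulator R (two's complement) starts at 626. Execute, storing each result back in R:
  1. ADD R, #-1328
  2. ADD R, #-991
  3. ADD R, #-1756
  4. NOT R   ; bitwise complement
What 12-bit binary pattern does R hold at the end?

Start: R = 626 = 001001110010.
R = 626 + (-1328) = -702 = 110101000010
R = -702 + (-991) = -1693 = 100101100011
R = -1693 + (-1756) = -3449; wraps to 647 = 001010000111
R = NOT 001010000111 = 110101111000 = -648

110101111000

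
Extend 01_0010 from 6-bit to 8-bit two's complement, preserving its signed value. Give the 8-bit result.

00010010

MSB of 010010 is 0; replicate it into the new high bits.
00|010010 → 00010010 (still 18).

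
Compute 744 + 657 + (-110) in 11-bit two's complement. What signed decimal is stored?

744 + 657 = 1401 → wraps to -647 (10101111001)
-647 + (-110) = -757 (10100001011)

-757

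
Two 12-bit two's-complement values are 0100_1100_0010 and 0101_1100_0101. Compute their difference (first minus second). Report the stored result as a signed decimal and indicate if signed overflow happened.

0100_1100_0010 → 010011000010 = 1218 (signed)
0101_1100_0101 → 010111000101 = 1477 (signed)
Subtract via negate-and-add: invert 010111000101 + 1 = 101000111011 (i.e. -1477).
  010011000010
+ 101000111011
= 111011111101
Result 111011111101: MSB = 1 → 3837 − 4096 = -259.
Addends (after negating the subtrahend) have opposite signs, so signed overflow cannot occur.

-259; no overflow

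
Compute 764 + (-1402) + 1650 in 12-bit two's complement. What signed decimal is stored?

764 + (-1402) = -638 (110110000010)
-638 + 1650 = 1012 (001111110100)

1012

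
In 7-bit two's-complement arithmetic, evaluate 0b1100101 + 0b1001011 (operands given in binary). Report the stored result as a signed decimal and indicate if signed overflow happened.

0b1100101 → 1100101 = -27 (signed)
0b1001011 → 1001011 = -53 (signed)
  1100101
+ 1001011
= 0110000  (discard carry-out 1)
Result 0110000: MSB = 0 → value 48.
Both addends are negative but the stored result is non-negative: signed overflow. The true value -27 + (-53) = -80 lies outside [-64, 63].

48; overflow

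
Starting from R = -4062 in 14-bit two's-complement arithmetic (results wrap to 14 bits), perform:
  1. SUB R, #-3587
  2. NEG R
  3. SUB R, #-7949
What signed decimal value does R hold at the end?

-7960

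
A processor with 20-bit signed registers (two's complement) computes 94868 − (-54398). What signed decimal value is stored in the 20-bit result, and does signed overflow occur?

94868 → 00010111001010010100
-54398 → 11110010101110000010
Subtract via negate-and-add: invert 11110010101110000010 + 1 = 00001101010001111110 (i.e. 54398).
  00010111001010010100
+ 00001101010001111110
= 00100100011100010010
Result 00100100011100010010: MSB = 0 → value 149266.
Both addends (after negating the subtrahend) are non-negative and so is the stored result: no signed overflow.

149266; no overflow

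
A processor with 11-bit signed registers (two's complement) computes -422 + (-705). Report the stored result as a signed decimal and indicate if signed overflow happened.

921; overflow

-422 → 11001011010
-705 → 10100111111
  11001011010
+ 10100111111
= 01110011001  (discard carry-out 1)
Result 01110011001: MSB = 0 → value 921.
Both addends are negative but the stored result is non-negative: signed overflow. The true value -422 + (-705) = -1127 lies outside [-1024, 1023].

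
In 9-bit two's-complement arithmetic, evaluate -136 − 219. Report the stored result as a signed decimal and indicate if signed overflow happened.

157; overflow

-136 → 101111000
219 → 011011011
Subtract via negate-and-add: invert 011011011 + 1 = 100100101 (i.e. -219).
  101111000
+ 100100101
= 010011101  (discard carry-out 1)
Result 010011101: MSB = 0 → value 157.
Both addends (after negating the subtrahend) are negative but the stored result is non-negative: signed overflow. The true value -136 − 219 = -355 lies outside [-256, 255].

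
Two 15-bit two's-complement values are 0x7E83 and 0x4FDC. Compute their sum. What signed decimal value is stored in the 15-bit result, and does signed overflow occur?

-12705; no overflow

0x7E83 = 111111010000011 = -381 (signed)
0x4FDC = 100111111011100 = -12324 (signed)
  111111010000011
+ 100111111011100
= 100111001011111  (discard carry-out 1)
Result 100111001011111: MSB = 1 → 20063 − 32768 = -12705.
Both addends are negative and so is the stored result: no signed overflow.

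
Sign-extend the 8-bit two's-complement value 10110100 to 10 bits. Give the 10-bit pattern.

1110110100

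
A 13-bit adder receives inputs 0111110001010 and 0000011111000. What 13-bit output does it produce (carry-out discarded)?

1000010000010

  0111110001010
+ 0000011111000
= 1000010000010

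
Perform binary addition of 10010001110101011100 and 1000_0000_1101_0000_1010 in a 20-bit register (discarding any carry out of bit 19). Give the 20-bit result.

00010010101001100110

  10010001110101011100
+ 10000000110100001010
= 00010010101001100110  (discard carry-out 1)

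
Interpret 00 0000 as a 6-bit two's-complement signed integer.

0

MSB is 0, so the value is non-negative: 000000 = 0.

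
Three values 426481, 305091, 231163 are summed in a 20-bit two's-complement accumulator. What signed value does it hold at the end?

-85841

426481 + 305091 = 731572 → wraps to -317004 (10110010100110110100)
-317004 + 231163 = -85841 (11101011000010101111)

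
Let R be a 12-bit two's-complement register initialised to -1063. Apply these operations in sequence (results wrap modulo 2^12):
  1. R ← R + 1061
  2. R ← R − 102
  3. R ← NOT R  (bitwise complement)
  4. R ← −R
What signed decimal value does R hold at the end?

Start: R = -1063 = 101111011001.
R = -1063 + 1061 = -2 = 111111111110
R = -2 − 102 = -104 = 111110011000
R = NOT 111110011000 = 000001100111 = 103
R = −(103) = -103 = 111110011001

-103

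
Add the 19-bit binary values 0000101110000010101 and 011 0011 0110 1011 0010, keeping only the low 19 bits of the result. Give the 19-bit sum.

0111001001011000111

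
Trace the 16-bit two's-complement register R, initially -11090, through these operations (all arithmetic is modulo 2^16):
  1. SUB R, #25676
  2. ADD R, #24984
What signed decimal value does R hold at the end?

Start: R = -11090 = 1101010010101110.
R = -11090 − 25676 = -36766; wraps to 28770 = 0111000001100010
R = 28770 + 24984 = 53754; wraps to -11782 = 1101000111111010

-11782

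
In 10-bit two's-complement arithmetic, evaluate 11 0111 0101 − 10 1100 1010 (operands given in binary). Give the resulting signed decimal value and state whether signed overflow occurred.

171; no overflow

11 0111 0101 → 1101110101 = -139 (signed)
10 1100 1010 → 1011001010 = -310 (signed)
Subtract via negate-and-add: invert 1011001010 + 1 = 0100110110 (i.e. 310).
  1101110101
+ 0100110110
= 0010101011  (discard carry-out 1)
Result 0010101011: MSB = 0 → value 171.
Addends (after negating the subtrahend) have opposite signs, so signed overflow cannot occur.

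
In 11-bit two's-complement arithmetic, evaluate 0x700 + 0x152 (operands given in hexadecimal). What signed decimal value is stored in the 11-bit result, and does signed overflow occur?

82; no overflow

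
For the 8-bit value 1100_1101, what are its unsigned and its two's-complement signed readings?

unsigned = 205, signed = -51

Unsigned: 11001101 = 205.
Signed: MSB=1 → 205 − 256 = -51.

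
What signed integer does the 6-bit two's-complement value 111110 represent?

-2

MSB is 1, so the value is negative.
Invert: 000001. Add 1: 000010 = 2. So the value is −2.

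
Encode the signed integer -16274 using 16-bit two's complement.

1100000001101110

|-16274| = 16274 = 0011111110010010 in 16 bits.
Invert the bits: 1100000001101101. Add 1: 1100000001101110.
Check: 1100000001101110 reads as 49262 − 65536 = -16274.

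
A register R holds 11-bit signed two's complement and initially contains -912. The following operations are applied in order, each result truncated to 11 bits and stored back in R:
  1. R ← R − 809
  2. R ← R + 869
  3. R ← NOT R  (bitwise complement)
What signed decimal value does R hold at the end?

851

Start: R = -912 = 10001110000.
R = -912 − 809 = -1721; wraps to 327 = 00101000111
R = 327 + 869 = 1196; wraps to -852 = 10010101100
R = NOT 10010101100 = 01101010011 = 851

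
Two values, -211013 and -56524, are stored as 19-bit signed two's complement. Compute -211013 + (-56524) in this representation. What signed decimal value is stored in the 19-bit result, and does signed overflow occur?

-211013 → 1001100011110111011
-56524 → 1110010001100110100
  1001100011110111011
+ 1110010001100110100
= 0111110101011101111  (discard carry-out 1)
Result 0111110101011101111: MSB = 0 → value 256751.
Both addends are negative but the stored result is non-negative: signed overflow. The true value -211013 + (-56524) = -267537 lies outside [-262144, 262143].

256751; overflow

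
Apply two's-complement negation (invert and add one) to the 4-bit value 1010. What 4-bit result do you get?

0110

Invert: 0101. Add 1: 0110.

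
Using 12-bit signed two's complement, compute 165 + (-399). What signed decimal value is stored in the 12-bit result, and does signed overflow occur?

-234; no overflow

165 → 000010100101
-399 → 111001110001
  000010100101
+ 111001110001
= 111100010110
Result 111100010110: MSB = 1 → 3862 − 4096 = -234.
Addends have opposite signs, so signed overflow cannot occur.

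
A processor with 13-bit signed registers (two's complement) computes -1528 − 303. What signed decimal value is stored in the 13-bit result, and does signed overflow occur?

-1831; no overflow

-1528 → 1101000001000
303 → 0000100101111
Subtract via negate-and-add: invert 0000100101111 + 1 = 1111011010001 (i.e. -303).
  1101000001000
+ 1111011010001
= 1100011011001  (discard carry-out 1)
Result 1100011011001: MSB = 1 → 6361 − 8192 = -1831.
Both addends (after negating the subtrahend) are negative and so is the stored result: no signed overflow.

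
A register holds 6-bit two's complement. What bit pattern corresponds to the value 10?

10 is non-negative, so write it directly in 6 bits: 001010.

001010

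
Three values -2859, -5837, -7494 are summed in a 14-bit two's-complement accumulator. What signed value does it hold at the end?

194

-2859 + (-5837) = -8696 → wraps to 7688 (01111000001000)
7688 + (-7494) = 194 (00000011000010)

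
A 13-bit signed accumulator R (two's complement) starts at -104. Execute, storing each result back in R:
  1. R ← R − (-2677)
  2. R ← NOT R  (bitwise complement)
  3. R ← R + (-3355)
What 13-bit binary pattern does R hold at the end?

Start: R = -104 = 1111110011000.
R = -104 − (-2677) = 2573 = 0101000001101
R = NOT 0101000001101 = 1010111110010 = -2574
R = -2574 + (-3355) = -5929; wraps to 2263 = 0100011010111

0100011010111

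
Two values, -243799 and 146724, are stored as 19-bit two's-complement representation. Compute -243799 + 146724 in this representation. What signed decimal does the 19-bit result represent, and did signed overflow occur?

-97075; no overflow

-243799 → 1000100011110101001
146724 → 0100011110100100100
  1000100011110101001
+ 0100011110100100100
= 1101000010011001101
Result 1101000010011001101: MSB = 1 → 427213 − 524288 = -97075.
Addends have opposite signs, so signed overflow cannot occur.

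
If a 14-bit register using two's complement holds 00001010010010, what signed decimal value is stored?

658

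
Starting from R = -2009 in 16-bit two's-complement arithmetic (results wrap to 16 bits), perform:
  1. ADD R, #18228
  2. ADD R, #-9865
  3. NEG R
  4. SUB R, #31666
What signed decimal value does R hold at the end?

27516

Start: R = -2009 = 1111100000100111.
R = -2009 + 18228 = 16219 = 0011111101011011
R = 16219 + (-9865) = 6354 = 0001100011010010
R = −(6354) = -6354 = 1110011100101110
R = -6354 − 31666 = -38020; wraps to 27516 = 0110101101111100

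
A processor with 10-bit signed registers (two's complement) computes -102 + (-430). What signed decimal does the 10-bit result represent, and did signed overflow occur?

-102 → 1110011010
-430 → 1001010010
  1110011010
+ 1001010010
= 0111101100  (discard carry-out 1)
Result 0111101100: MSB = 0 → value 492.
Both addends are negative but the stored result is non-negative: signed overflow. The true value -102 + (-430) = -532 lies outside [-512, 511].

492; overflow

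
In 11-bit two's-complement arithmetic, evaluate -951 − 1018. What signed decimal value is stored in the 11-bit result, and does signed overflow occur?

-951 → 10001001001
1018 → 01111111010
Subtract via negate-and-add: invert 01111111010 + 1 = 10000000110 (i.e. -1018).
  10001001001
+ 10000000110
= 00001001111  (discard carry-out 1)
Result 00001001111: MSB = 0 → value 79.
Both addends (after negating the subtrahend) are negative but the stored result is non-negative: signed overflow. The true value -951 − 1018 = -1969 lies outside [-1024, 1023].

79; overflow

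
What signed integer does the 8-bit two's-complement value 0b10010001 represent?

MSB is 1, so the value is negative.
Invert: 01101110. Add 1: 01101111 = 111. So the value is −111.

-111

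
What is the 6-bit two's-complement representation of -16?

110000

|-16| = 16 = 010000 in 6 bits.
Invert the bits: 101111. Add 1: 110000.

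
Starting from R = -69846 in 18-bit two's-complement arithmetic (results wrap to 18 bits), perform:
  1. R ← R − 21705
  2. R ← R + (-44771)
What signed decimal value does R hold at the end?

Start: R = -69846 = 101110111100101010.
R = -69846 − 21705 = -91551 = 101001101001100001
R = -91551 + (-44771) = -136322; wraps to 125822 = 011110101101111110

125822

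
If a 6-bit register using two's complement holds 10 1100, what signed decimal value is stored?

MSB is 1, so the value is negative.
Unsigned reading: 44. Subtract 2^6 = 64: 44 − 64 = -20.

-20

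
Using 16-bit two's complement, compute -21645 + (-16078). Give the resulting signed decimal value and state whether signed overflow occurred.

-21645 → 1010101101110011
-16078 → 1100000100110010
  1010101101110011
+ 1100000100110010
= 0110110010100101  (discard carry-out 1)
Result 0110110010100101: MSB = 0 → value 27813.
Both addends are negative but the stored result is non-negative: signed overflow. The true value -21645 + (-16078) = -37723 lies outside [-32768, 32767].

27813; overflow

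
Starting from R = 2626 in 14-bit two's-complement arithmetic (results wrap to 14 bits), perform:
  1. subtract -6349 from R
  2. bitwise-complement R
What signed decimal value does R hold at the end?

7408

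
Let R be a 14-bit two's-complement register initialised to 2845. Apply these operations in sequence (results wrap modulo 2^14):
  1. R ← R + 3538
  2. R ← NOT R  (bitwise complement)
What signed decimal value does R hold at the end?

-6384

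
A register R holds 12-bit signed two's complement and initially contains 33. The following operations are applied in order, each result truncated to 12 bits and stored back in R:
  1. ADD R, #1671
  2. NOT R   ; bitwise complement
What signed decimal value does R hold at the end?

Start: R = 33 = 000000100001.
R = 33 + 1671 = 1704 = 011010101000
R = NOT 011010101000 = 100101010111 = -1705

-1705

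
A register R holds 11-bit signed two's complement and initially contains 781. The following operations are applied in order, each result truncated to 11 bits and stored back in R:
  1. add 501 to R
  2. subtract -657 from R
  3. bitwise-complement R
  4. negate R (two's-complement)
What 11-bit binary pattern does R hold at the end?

11110010100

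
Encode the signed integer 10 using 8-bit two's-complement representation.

10 is non-negative, so write it directly in 8 bits: 00001010.

00001010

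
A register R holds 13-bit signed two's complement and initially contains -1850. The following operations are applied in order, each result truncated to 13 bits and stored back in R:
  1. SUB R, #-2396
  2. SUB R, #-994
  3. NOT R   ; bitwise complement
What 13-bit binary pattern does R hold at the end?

Start: R = -1850 = 1100011000110.
R = -1850 − (-2396) = 546 = 0001000100010
R = 546 − (-994) = 1540 = 0011000000100
R = NOT 0011000000100 = 1100111111011 = -1541

1100111111011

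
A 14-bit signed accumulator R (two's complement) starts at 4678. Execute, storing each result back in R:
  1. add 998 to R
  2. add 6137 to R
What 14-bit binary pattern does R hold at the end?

10111000100101

Start: R = 4678 = 01001001000110.
R = 4678 + 998 = 5676 = 01011000101100
R = 5676 + 6137 = 11813; wraps to -4571 = 10111000100101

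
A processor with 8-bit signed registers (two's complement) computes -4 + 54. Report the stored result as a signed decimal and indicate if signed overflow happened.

-4 → 11111100
54 → 00110110
  11111100
+ 00110110
= 00110010  (discard carry-out 1)
Result 00110010: MSB = 0 → value 50.
Addends have opposite signs, so signed overflow cannot occur.

50; no overflow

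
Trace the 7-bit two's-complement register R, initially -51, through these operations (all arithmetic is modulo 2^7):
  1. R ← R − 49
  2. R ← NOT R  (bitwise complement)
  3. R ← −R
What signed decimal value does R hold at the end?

Start: R = -51 = 1001101.
R = -51 − 49 = -100; wraps to 28 = 0011100
R = NOT 0011100 = 1100011 = -29
R = −(-29) = 29 = 0011101

29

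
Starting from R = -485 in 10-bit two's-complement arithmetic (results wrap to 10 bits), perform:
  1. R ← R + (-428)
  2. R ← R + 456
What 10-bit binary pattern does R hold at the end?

1000110111

Start: R = -485 = 1000011011.
R = -485 + (-428) = -913; wraps to 111 = 0001101111
R = 111 + 456 = 567; wraps to -457 = 1000110111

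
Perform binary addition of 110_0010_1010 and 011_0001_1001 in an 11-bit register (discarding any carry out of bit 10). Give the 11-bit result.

  11000101010
+ 01100011001
= 00101000011  (discard carry-out 1)

00101000011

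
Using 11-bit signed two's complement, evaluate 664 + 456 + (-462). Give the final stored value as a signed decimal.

658

664 + 456 = 1120 → wraps to -928 (10001100000)
-928 + (-462) = -1390 → wraps to 658 (01010010010)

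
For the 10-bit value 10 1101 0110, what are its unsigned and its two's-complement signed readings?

unsigned = 726, signed = -298

Unsigned: 1011010110 = 726.
Signed: MSB=1 → 726 − 1024 = -298.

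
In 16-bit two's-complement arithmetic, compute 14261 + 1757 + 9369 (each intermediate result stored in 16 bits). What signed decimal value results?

25387

14261 + 1757 = 16018 (0011111010010010)
16018 + 9369 = 25387 (0110001100101011)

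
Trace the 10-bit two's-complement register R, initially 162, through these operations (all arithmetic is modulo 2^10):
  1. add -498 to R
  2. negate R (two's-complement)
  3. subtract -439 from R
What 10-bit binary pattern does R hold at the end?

1100000111

Start: R = 162 = 0010100010.
R = 162 + (-498) = -336 = 1010110000
R = −(-336) = 336 = 0101010000
R = 336 − (-439) = 775; wraps to -249 = 1100000111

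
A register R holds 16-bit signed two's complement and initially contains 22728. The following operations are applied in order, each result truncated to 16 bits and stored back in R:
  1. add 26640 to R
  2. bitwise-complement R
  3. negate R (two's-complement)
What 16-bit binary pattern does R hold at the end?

1100000011011001

Start: R = 22728 = 0101100011001000.
R = 22728 + 26640 = 49368; wraps to -16168 = 1100000011011000
R = NOT 1100000011011000 = 0011111100100111 = 16167
R = −(16167) = -16167 = 1100000011011001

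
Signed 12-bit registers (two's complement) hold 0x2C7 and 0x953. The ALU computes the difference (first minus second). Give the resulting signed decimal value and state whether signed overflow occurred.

0x2C7 = 001011000111 = 711 (signed)
0x953 = 100101010011 = -1709 (signed)
Subtract via negate-and-add: invert 100101010011 + 1 = 011010101101 (i.e. 1709).
  001011000111
+ 011010101101
= 100101110100
Result 100101110100: MSB = 1 → 2420 − 4096 = -1676.
Both addends (after negating the subtrahend) are non-negative but the stored result is negative: signed overflow. The true value 711 − (-1709) = 2420 lies outside [-2048, 2047].

-1676; overflow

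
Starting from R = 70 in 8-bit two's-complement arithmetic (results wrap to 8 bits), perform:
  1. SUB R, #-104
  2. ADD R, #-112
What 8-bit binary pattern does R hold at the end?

00111110

Start: R = 70 = 01000110.
R = 70 − (-104) = 174; wraps to -82 = 10101110
R = -82 + (-112) = -194; wraps to 62 = 00111110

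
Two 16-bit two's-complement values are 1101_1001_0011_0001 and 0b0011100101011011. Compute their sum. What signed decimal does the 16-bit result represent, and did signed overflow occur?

1101_1001_0011_0001 → 1101100100110001 = -9935 (signed)
0b0011100101011011 → 0011100101011011 = 14683 (signed)
  1101100100110001
+ 0011100101011011
= 0001001010001100  (discard carry-out 1)
Result 0001001010001100: MSB = 0 → value 4748.
Addends have opposite signs, so signed overflow cannot occur.

4748; no overflow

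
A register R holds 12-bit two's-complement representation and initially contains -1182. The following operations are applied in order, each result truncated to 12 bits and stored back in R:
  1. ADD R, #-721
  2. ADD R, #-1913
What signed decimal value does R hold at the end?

Start: R = -1182 = 101101100010.
R = -1182 + (-721) = -1903 = 100010010001
R = -1903 + (-1913) = -3816; wraps to 280 = 000100011000

280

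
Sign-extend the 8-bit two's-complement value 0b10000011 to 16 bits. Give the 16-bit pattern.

MSB of 10000011 is 1; replicate it into the new high bits.
11111111|10000011 → 1111111110000011 (still -125).

1111111110000011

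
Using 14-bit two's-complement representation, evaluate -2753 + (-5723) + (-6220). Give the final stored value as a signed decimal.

-2753 + (-5723) = -8476 → wraps to 7908 (01111011100100)
7908 + (-6220) = 1688 (00011010011000)

1688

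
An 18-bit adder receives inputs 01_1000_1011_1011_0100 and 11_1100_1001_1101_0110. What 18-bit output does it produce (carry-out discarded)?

  011000101110110100
+ 111100100111010110
= 010101010110001010  (discard carry-out 1)

010101010110001010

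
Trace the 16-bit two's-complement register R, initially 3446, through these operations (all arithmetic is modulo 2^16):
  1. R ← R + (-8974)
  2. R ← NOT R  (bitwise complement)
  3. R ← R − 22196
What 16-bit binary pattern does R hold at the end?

1011111011100011

Start: R = 3446 = 0000110101110110.
R = 3446 + (-8974) = -5528 = 1110101001101000
R = NOT 1110101001101000 = 0001010110010111 = 5527
R = 5527 − 22196 = -16669 = 1011111011100011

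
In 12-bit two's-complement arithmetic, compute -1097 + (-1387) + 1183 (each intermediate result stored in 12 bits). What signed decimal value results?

-1097 + (-1387) = -2484 → wraps to 1612 (011001001100)
1612 + 1183 = 2795 → wraps to -1301 (101011101011)

-1301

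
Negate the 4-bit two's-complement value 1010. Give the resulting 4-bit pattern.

Invert: 0101. Add 1: 0110.
Check: 1010 = -6, 0110 = 6.

0110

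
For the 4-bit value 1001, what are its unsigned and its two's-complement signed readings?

unsigned = 9, signed = -7

Unsigned: 1001 = 9.
Signed: MSB=1 → 9 − 16 = -7.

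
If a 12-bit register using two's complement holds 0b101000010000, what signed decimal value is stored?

-1520

MSB is 1, so the value is negative.
Invert: 010111101111. Add 1: 010111110000 = 1520. So the value is −1520.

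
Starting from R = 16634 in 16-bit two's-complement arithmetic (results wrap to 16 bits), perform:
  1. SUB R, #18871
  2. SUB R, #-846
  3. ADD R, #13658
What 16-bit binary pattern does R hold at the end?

Start: R = 16634 = 0100000011111010.
R = 16634 − 18871 = -2237 = 1111011101000011
R = -2237 − (-846) = -1391 = 1111101010010001
R = -1391 + 13658 = 12267 = 0010111111101011

0010111111101011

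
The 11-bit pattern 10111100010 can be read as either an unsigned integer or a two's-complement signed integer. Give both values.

unsigned = 1506, signed = -542

Unsigned: 10111100010 = 1506.
Signed: MSB=1 → 1506 − 2048 = -542.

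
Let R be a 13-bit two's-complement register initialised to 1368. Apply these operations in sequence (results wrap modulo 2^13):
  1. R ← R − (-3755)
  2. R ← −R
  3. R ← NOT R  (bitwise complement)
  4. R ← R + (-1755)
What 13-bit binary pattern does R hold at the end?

Start: R = 1368 = 0010101011000.
R = 1368 − (-3755) = 5123; wraps to -3069 = 1010000000011
R = −(-3069) = 3069 = 0101111111101
R = NOT 0101111111101 = 1010000000010 = -3070
R = -3070 + (-1755) = -4825; wraps to 3367 = 0110100100111

0110100100111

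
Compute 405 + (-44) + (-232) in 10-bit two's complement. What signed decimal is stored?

405 + (-44) = 361 (0101101001)
361 + (-232) = 129 (0010000001)

129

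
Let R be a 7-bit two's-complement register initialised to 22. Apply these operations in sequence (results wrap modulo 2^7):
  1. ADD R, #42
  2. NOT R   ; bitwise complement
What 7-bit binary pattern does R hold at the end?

Start: R = 22 = 0010110.
R = 22 + 42 = 64; wraps to -64 = 1000000
R = NOT 1000000 = 0111111 = 63

0111111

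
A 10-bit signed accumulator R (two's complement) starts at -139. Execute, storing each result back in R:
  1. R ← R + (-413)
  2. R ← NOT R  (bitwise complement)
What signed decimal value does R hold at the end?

-473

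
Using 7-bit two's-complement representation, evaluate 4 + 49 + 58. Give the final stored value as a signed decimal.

4 + 49 = 53 (0110101)
53 + 58 = 111 → wraps to -17 (1101111)

-17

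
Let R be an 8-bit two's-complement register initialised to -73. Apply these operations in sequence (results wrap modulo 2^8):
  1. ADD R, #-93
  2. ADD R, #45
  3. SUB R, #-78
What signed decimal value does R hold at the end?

-43

Start: R = -73 = 10110111.
R = -73 + (-93) = -166; wraps to 90 = 01011010
R = 90 + 45 = 135; wraps to -121 = 10000111
R = -121 − (-78) = -43 = 11010101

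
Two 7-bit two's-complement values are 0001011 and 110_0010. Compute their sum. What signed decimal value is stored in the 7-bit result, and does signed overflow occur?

-19; no overflow

0001011 = 11 (signed)
110_0010 → 1100010 = -30 (signed)
  0001011
+ 1100010
= 1101101
Result 1101101: MSB = 1 → 109 − 128 = -19.
Addends have opposite signs, so signed overflow cannot occur.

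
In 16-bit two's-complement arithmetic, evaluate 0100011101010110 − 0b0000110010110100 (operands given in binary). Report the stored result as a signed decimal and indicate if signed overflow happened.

15010; no overflow

0100011101010110 = 18262 (signed)
0b0000110010110100 → 0000110010110100 = 3252 (signed)
Subtract via negate-and-add: invert 0000110010110100 + 1 = 1111001101001100 (i.e. -3252).
  0100011101010110
+ 1111001101001100
= 0011101010100010  (discard carry-out 1)
Result 0011101010100010: MSB = 0 → value 15010.
Addends (after negating the subtrahend) have opposite signs, so signed overflow cannot occur.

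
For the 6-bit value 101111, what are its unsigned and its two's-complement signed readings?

Unsigned: 101111 = 47.
Signed: MSB=1 → 47 − 64 = -17.

unsigned = 47, signed = -17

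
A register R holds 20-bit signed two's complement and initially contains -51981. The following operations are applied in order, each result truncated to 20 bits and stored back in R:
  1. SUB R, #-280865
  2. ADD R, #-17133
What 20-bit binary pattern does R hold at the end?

Start: R = -51981 = 11110011010011110011.
R = -51981 − (-280865) = 228884 = 00110111111000010100
R = 228884 + (-17133) = 211751 = 00110011101100100111

00110011101100100111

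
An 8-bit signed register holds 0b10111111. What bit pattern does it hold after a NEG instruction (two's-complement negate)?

01000001

Invert: 01000000. Add 1: 01000001.
Check: 10111111 = -65, 01000001 = 65.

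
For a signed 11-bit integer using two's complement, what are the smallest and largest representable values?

min = -1024, max = 1023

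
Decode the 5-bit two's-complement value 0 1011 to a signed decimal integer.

MSB is 0, so the value is non-negative: 01011 = 11.

11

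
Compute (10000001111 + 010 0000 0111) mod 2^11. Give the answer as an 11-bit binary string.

11000010110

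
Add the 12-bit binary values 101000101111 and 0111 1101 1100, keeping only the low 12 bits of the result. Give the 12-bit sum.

001000001011

  101000101111
+ 011111011100
= 001000001011  (discard carry-out 1)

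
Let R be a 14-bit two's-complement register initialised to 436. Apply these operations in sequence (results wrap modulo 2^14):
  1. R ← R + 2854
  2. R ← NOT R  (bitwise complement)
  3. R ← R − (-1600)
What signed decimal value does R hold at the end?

Start: R = 436 = 00000110110100.
R = 436 + 2854 = 3290 = 00110011011010
R = NOT 00110011011010 = 11001100100101 = -3291
R = -3291 − (-1600) = -1691 = 11100101100101

-1691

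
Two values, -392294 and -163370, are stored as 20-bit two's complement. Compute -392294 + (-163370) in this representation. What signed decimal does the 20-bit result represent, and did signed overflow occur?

492912; overflow

-392294 → 10100000001110011010
-163370 → 11011000000111010110
  10100000001110011010
+ 11011000000111010110
= 01111000010101110000  (discard carry-out 1)
Result 01111000010101110000: MSB = 0 → value 492912.
Both addends are negative but the stored result is non-negative: signed overflow. The true value -392294 + (-163370) = -555664 lies outside [-524288, 524287].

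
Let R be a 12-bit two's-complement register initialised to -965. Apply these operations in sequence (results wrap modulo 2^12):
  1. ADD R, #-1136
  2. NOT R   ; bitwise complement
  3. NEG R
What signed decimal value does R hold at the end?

1996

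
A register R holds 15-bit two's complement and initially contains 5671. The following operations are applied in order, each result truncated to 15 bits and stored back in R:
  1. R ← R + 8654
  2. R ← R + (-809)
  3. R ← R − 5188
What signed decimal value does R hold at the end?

Start: R = 5671 = 001011000100111.
R = 5671 + 8654 = 14325 = 011011111110101
R = 14325 + (-809) = 13516 = 011010011001100
R = 13516 − 5188 = 8328 = 010000010001000

8328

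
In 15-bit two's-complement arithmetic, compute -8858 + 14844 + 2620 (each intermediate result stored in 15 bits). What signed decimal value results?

-8858 + 14844 = 5986 (001011101100010)
5986 + 2620 = 8606 (010000110011110)

8606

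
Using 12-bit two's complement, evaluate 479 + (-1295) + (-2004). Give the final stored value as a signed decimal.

1276

479 + (-1295) = -816 (110011010000)
-816 + (-2004) = -2820 → wraps to 1276 (010011111100)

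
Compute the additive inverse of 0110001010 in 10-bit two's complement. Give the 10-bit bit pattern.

1001110110

Invert: 1001110101. Add 1: 1001110110.
Check: 0110001010 = 394, 1001110110 = -394.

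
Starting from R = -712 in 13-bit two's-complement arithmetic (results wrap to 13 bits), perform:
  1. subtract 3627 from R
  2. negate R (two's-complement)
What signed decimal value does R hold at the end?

Start: R = -712 = 1110100111000.
R = -712 − 3627 = -4339; wraps to 3853 = 0111100001101
R = −(3853) = -3853 = 1000011110011

-3853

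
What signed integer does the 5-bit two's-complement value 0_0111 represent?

MSB is 0, so the value is non-negative: 00111 = 7.

7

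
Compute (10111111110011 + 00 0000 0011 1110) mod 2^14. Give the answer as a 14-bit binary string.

11000000110001

  10111111110011
+ 00000000111110
= 11000000110001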